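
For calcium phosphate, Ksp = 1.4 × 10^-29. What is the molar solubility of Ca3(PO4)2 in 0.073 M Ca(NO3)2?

Ca3(PO4)2(s) ⇌ 3 Ca^2+ + 2 PO4^3-
Ksp = [Ca^2+]^3[PO4^3-]^2
Let s = moles of Ca3(PO4)2 that dissolve per litre. [Ca^2+] = 0.073 + 3s ≈ 0.073, [PO4^3-] = 2s (common-ion effect: Ca^2+ is already 0.073 M).
Ksp ≈ (0.073)^3 × (2s)^2
s = 9.5 × 10^-14 M
Check: 3s = 2.8 × 10^-13 ≪ 0.073, so the approximation is valid.

9.5 x 10^-14 M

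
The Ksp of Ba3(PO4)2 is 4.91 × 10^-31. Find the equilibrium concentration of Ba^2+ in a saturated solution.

Ba3(PO4)2(s) <=> 3 Ba^2+(aq) + 2 PO4^3-(aq)
Ksp = [Ba^2+]^3[PO4^3-]^2
For each mole of Ba3(PO4)2 that dissolves: [Ba^2+] = 3s, [PO4^3-] = 2s.
Substituting: Ksp = (3s)^3(2s)^2 = 108s^5
Solving, s = (4.91 × 10^-31/108)^(1/5) = 3.400 × 10^-7 M
[Ba^2+] = 3s = 1.02 x 10^-6 M

1.02e-6 M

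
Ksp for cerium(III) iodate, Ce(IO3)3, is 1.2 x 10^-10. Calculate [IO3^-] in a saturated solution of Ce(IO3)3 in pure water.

[IO3^-] = 4.4e-3 M

Ce(IO3)3(s) ⇌ Ce^3+ + 3 IO3^-
Ksp = [Ce^3+][IO3^-]^3
With molar solubility s: [Ce^3+] = s, [IO3^-] = 3s.
Ksp = s(3s)^3 = 27s^4
Solving, s = (1.2 x 10^-10/27)^(1/4) = 1.45 × 10^-3 M
[IO3^-] = 3s = 4.4 × 10^-3 M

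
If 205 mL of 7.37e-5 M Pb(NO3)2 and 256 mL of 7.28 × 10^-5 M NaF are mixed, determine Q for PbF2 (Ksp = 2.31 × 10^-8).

Total volume = 205 + 256 = 461 mL.
[Pb^2+] = 7.37 × 10^-5 × (205/461) = 3.277 × 10^-5 M
[F^-] = 7.28 x 10^-5 × (256/461) = 4.043 × 10^-5 M
PbF2(s) ⇌ Pb^2+ + 2 F^-, so Q = [Pb^2+][F^-]^2
Q = (3.277 × 10^-5)(4.043 × 10^-5)^2 = 5.36 × 10^-14
Q < Ksp, so no precipitate of PbF2 forms.

Q = 5.36e-14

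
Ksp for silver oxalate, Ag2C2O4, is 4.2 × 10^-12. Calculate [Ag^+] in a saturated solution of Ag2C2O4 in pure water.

Ag2C2O4(s) <=> 2 Ag^+ + C2O4^2-
Ksp = [Ag^+]^2[C2O4^2-]
With molar solubility s: [Ag^+] = 2s, [C2O4^2-] = s.
Substituting: Ksp = (2s)^2s = 4s^3
Solving, s = (4.2 × 10^-12/4)^(1/3) = 1.02 × 10^-4 M
[Ag^+] = 2s = 2.0 × 10^-4 M

[Ag^+] ≈ 2.0 × 10^-4 M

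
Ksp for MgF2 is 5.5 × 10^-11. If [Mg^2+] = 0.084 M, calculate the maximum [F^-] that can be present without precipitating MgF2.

[F^-] ≈ 2.6 × 10^-5 M

MgF2(s) <=> Mg^2+ + 2 F^-
Ksp = [Mg^2+][F^-]^2
Precipitation begins when Q = Ksp. With [Mg^2+] = 0.084 M:
5.5 × 10^-11 = (0.084) × [F^-]^2
[F^-] = (5.5 × 10^-11 / 8.4 × 10^-2)^(1/2) = 2.6 × 10^-5 M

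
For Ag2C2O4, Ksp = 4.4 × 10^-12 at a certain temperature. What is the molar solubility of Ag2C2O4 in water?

s ≈ 1.0 × 10^-4 M

Ag2C2O4(s) ⇌ 2 Ag^+(aq) + C2O4^2-(aq)
Ksp = [Ag^+]^2[C2O4^2-]
Let s = molar solubility. Then [Ag^+] = 2s and [C2O4^2-] = s.
Substituting: Ksp = (2s)^2s = 4s^3
s^3 = 4.4 × 10^-12 / 4, so s = 1.0 x 10^-4 M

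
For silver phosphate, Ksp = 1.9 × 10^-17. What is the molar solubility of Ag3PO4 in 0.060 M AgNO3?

s ≈ 8.8e-14 M

Ag3PO4(s) ⇌ 3 Ag^+(aq) + PO4^3-(aq)
Ksp = [Ag^+]^3[PO4^3-]
If s mol/L dissolves here, [Ag^+] = 0.060 + 3s ≈ 0.060, [PO4^3-] = s (since Ag^+ from AgNO3 dominates).
Ksp ≈ (0.060)^3 × s
s = 8.8 × 10^-14 M
Check: 3s = 2.6 × 10^-13 ≪ 0.060, so the approximation is valid.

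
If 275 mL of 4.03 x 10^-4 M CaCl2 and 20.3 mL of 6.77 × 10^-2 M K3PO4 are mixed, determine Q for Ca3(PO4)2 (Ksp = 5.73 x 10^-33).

Q ≈ 1.14e-15

Total volume = 275 + 20.3 = 295.3 mL.
[Ca^2+] = 4.03 × 10^-4 × (275/295.3) = 3.753 × 10^-4 M
[PO4^3-] = 6.77 × 10^-2 × (20.3/295.3) = 4.654 x 10^-3 M
Ca3(PO4)2(s) ⇌ 3 Ca^2+(aq) + 2 PO4^3-(aq), so Q = [Ca^2+]^3[PO4^3-]^2
Q = (3.753 × 10^-4)^3(4.654 x 10^-3)^2 = 1.14 × 10^-15
Q > Ksp, so Ca3(PO4)2 will precipitate.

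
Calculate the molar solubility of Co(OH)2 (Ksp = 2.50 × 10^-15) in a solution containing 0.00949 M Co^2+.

s ≈ 2.57 x 10^-7 M

Co(OH)2(s) ⇌ Co^2+(aq) + 2 OH^-(aq)
Ksp = [Co^2+][OH^-]^2
Let s = moles of Co(OH)2 that dissolve per litre. [Co^2+] = 0.00949 + s ≈ 0.00949, [OH^-] = 2s (Ksp is small, so little additional dissolves).
Ksp ≈ 0.00949 × (2s)^2
s = 2.57 x 10^-7 M
Check: s = 2.6 × 10^-7 ≪ 0.00949, so the approximation is valid.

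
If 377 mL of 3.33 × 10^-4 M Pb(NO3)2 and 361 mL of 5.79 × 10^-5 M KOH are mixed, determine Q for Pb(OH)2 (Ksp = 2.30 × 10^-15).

1.36 x 10^-13

Total volume = 377 + 361 = 738 mL.
[Pb^2+] = 3.33 × 10^-4 × (377/738) = 1.701 × 10^-4 M
[OH^-] = 5.79 x 10^-5 × (361/738) = 2.832 × 10^-5 M
Pb(OH)2(s) <=> Pb^2+(aq) + 2 OH^-(aq), so Q = [Pb^2+][OH^-]^2
Q = (1.701 × 10^-4)(2.832 × 10^-5)^2 = 1.36 x 10^-13
Q > Ksp, so Pb(OH)2 will precipitate.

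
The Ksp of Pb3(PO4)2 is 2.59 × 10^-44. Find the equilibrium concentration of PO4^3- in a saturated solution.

1.50 x 10^-9 M

Pb3(PO4)2(s) ⇌ 3 Pb^2+(aq) + 2 PO4^3-(aq)
Ksp = [Pb^2+]^3[PO4^3-]^2
Let s = molar solubility. Then [Pb^2+] = 3s and [PO4^3-] = 2s.
Ksp = (3s)^3(2s)^2 = 108s^5
s = (2.59 × 10^-44 / 108)^(1/5) = 7.516 × 10^-10 M
[PO4^3-] = 2s = 1.50 × 10^-9 M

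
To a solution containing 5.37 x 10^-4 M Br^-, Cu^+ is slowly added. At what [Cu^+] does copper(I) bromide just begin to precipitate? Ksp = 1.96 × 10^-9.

CuBr(s) ⇌ Cu^+ + Br^-
Ksp = [Cu^+][Br^-]
Precipitation begins when Q = Ksp. With [Br^-] = 5.37 x 10^-4 M:
1.96 × 10^-9 = (5.37 x 10^-4) × [Cu^+]
[Cu^+] = (1.96 × 10^-9 / 5.37 x 10^-4) = 3.65 x 10^-6 M

[Cu^+] = 3.65 x 10^-6 M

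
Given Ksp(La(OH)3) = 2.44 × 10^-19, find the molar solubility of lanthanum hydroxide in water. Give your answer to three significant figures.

9.75e-6 M

La(OH)3(s) ⇌ La^3+ + 3 OH^-
Ksp = [La^3+][OH^-]^3
Let s = molar solubility. Then [La^3+] = s and [OH^-] = 3s.
So Ksp = s × (3s)^3 = 27s^4
Solving, s = (2.44 × 10^-19/27)^(1/4) = 9.75 × 10^-6 M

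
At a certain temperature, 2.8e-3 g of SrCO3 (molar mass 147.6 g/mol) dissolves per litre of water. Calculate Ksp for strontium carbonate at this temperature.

Ksp = 3.6 x 10^-10

Molar solubility s = (2.8 × 10^-3 g/L) / (147.6 g/mol) = 1.90 × 10^-5 M.
SrCO3(s) <=> Sr^2+ + CO3^2-
With molar solubility s: [Sr^2+] = s, [CO3^2-] = s.
Ksp = [Sr^2+][CO3^2-]
Ksp = (s)(s) = s^2
Ksp = (1.90 x 10^-5)^2 = 3.6 × 10^-10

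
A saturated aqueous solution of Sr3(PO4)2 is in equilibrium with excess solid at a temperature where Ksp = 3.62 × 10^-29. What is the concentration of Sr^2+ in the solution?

Sr3(PO4)2(s) ⇌ 3 Sr^2+ + 2 PO4^3-
Ksp = [Sr^2+]^3[PO4^3-]^2
Let s = molar solubility. Then [Sr^2+] = 3s and [PO4^3-] = 2s.
So Ksp = (3s)^3 × (2s)^2 = 108s^5
Solving, s = (3.62 × 10^-29/108)^(1/5) = 8.036 × 10^-7 M
[Sr^2+] = 3s = 2.41 × 10^-6 M

[Sr^2+] ≈ 2.41 x 10^-6 M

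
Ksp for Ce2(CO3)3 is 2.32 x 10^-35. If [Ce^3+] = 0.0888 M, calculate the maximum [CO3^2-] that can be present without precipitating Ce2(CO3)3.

Ce2(CO3)3(s) <=> 2 Ce^3+(aq) + 3 CO3^2-(aq)
Ksp = [Ce^3+]^2[CO3^2-]^3
Precipitation begins when Q = Ksp. With [Ce^3+] = 0.0888 M:
2.32 x 10^-35 = (0.0888)^2 × [CO3^2-]^3
[CO3^2-] = (2.32 x 10^-35 / 7.885 × 10^-3)^(1/3) = 1.43 × 10^-11 M

[CO3^2-] = 1.43 × 10^-11 M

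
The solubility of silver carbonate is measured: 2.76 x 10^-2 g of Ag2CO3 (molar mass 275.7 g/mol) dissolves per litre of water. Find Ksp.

Molar solubility s = (2.76 × 10^-2 g/L) / (275.7 g/mol) = 1.001 x 10^-4 M.
Ag2CO3(s) <=> 2 Ag^+ + CO3^2-
With molar solubility s: [Ag^+] = 2s, [CO3^2-] = s.
Ksp = [Ag^+]^2[CO3^2-]
Ksp = (2s)^2s = 4s^3
Ksp = 4 × (1.001 × 10^-4)^3 = 4.01 × 10^-12

Ksp ≈ 4.01 × 10^-12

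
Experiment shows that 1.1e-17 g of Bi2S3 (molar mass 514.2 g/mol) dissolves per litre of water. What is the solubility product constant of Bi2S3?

Ksp ≈ 4.8 × 10^-97

Molar solubility s = (1.1 x 10^-17 g/L) / (514.2 g/mol) = 2.14 x 10^-20 M.
Bi2S3(s) <=> 2 Bi^3+(aq) + 3 S^2-(aq)
Let s = molar solubility. Then [Bi^3+] = 2s and [S^2-] = 3s.
Ksp = [Bi^3+]^2[S^2-]^3
Ksp = (2s)^2(3s)^3 = 108s^5
With s = 2.14 x 10^-20: Ksp = 4.8 x 10^-97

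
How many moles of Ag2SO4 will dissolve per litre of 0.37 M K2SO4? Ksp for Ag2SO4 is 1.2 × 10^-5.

Ag2SO4(s) ⇌ 2 Ag^+(aq) + SO4^2-(aq)
Ksp = [Ag^+]^2[SO4^2-]
If s mol/L dissolves here, [Ag^+] = 2s, [SO4^2-] = 0.37 + s ≈ 0.37 (common-ion effect: SO4^2- is already 0.37 M).
Ksp ≈ (2s)^2 × 0.37
s = 2.8 × 10^-3 M
Check: s = 2.8 x 10^-3 ≪ 0.37, so the approximation is valid.

2.8 × 10^-3 M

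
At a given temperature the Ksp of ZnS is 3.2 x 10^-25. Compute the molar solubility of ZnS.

ZnS(s) <=> Zn^2+ + S^2-
Ksp = [Zn^2+][S^2-]
Let s = molar solubility. Then [Zn^2+] = s and [S^2-] = s.
Ksp = s × s = s^2
s = √(3.2 x 10^-25) = 5.7 × 10^-13 M

s ≈ 5.7 × 10^-13 M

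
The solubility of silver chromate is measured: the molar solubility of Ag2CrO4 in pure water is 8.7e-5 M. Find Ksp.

Ag2CrO4(s) ⇌ 2 Ag^+(aq) + CrO4^2-(aq)
Let s = molar solubility. Then [Ag^+] = 2s and [CrO4^2-] = s.
Ksp = [Ag^+]^2[CrO4^2-]
Ksp = (2s)^2s = 4s^3
Ksp = 4 × (8.7 × 10^-5)^3 = 2.6 × 10^-12

2.6 x 10^-12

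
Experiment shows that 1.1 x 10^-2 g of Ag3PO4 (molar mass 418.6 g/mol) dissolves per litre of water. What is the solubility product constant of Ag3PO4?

Ksp = 1.3e-17

Molar solubility s = (1.1 × 10^-2 g/L) / (418.6 g/mol) = 2.63 × 10^-5 M.
Ag3PO4(s) <=> 3 Ag^+ + PO4^3-
With molar solubility s: [Ag^+] = 3s, [PO4^3-] = s.
Ksp = [Ag^+]^3[PO4^3-]
Substituting: Ksp = (3s)^3s = 27s^4
With s = 2.63 × 10^-5: Ksp = 1.3 × 10^-17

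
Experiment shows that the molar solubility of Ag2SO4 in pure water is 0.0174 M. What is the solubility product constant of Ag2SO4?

2.11 × 10^-5

Ag2SO4(s) ⇌ 2 Ag^+ + SO4^2-
For each mole of Ag2SO4 that dissolves: [Ag^+] = 2s, [SO4^2-] = s.
Ksp = [Ag^+]^2[SO4^2-]
Ksp = (2s)^2s = 4s^3
Ksp = 4 × (1.74 x 10^-2)^3 = 2.11 × 10^-5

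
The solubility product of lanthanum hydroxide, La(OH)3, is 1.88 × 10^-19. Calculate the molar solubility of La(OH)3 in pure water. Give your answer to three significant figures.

9.13e-6 M

La(OH)3(s) ⇌ La^3+(aq) + 3 OH^-(aq)
Ksp = [La^3+][OH^-]^3
If s mol/L of La(OH)3 dissolves, [La^3+] = s and [OH^-] = 3s.
Substituting: Ksp = s(3s)^3 = 27s^4
s = (1.88 × 10^-19 / 27)^(1/4) = 9.13 × 10^-6 M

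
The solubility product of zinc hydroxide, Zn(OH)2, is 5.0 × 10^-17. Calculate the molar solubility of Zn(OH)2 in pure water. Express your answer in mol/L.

s = 2.3 × 10^-6 M

Zn(OH)2(s) ⇌ Zn^2+(aq) + 2 OH^-(aq)
Ksp = [Zn^2+][OH^-]^2
With molar solubility s: [Zn^2+] = s, [OH^-] = 2s.
So Ksp = s × (2s)^2 = 4s^3
s^3 = 5.0 × 10^-17 / 4, so s = 2.3 × 10^-6 M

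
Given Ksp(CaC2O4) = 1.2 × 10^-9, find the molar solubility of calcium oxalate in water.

s ≈ 3.5 × 10^-5 M

CaC2O4(s) ⇌ Ca^2+(aq) + C2O4^2-(aq)
Ksp = [Ca^2+][C2O4^2-]
For each mole of CaC2O4 that dissolves: [Ca^2+] = s, [C2O4^2-] = s.
Ksp = (s)(s) = s^2
s = (1.2 × 10^-9)^(1/2) = 3.5 × 10^-5 M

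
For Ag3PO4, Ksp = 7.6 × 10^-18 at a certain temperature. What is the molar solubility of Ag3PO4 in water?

Ag3PO4(s) ⇌ 3 Ag^+(aq) + PO4^3-(aq)
Ksp = [Ag^+]^3[PO4^3-]
If s mol/L of Ag3PO4 dissolves, [Ag^+] = 3s and [PO4^3-] = s.
Ksp = (3s)^3s = 27s^4
s = (7.6 × 10^-18 / 27)^(1/4) = 2.3 × 10^-5 M

2.3 x 10^-5 M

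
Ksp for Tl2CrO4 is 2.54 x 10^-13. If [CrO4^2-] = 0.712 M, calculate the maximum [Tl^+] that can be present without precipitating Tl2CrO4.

[Tl^+] ≈ 5.97 × 10^-7 M

Tl2CrO4(s) <=> 2 Tl^+ + CrO4^2-
Ksp = [Tl^+]^2[CrO4^2-]
Precipitation begins when Q = Ksp. With [CrO4^2-] = 0.712 M:
2.54 x 10^-13 = (0.712) × [Tl^+]^2
[Tl^+] = (2.54 x 10^-13 / 7.12 × 10^-1)^(1/2) = 5.97 × 10^-7 M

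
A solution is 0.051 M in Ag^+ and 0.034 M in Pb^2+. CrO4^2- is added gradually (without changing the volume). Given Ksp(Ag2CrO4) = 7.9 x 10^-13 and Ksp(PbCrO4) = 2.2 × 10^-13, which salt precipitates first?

Each salt begins to precipitate when Q = Ksp, i.e. when [CrO4^2-] reaches its threshold.
For Ag2CrO4: 7.9 x 10^-13 = (0.051)^2 × [CrO4^2-]  ⇒  [CrO4^2-] = 3.0 x 10^-10 M.
For PbCrO4: 2.2 × 10^-13 = 0.034 × [CrO4^2-]  ⇒  [CrO4^2-] = 6.5 x 10^-12 M.
The salt with the lower threshold [CrO4^2-] precipitates first: PbCrO4.

PbCrO4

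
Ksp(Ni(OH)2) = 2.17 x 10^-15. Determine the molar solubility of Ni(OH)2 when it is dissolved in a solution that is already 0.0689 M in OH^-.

4.57 x 10^-13 M

Ni(OH)2(s) ⇌ Ni^2+ + 2 OH^-
Ksp = [Ni^2+][OH^-]^2
Let s be the molar solubility in this solution. [Ni^2+] = s, [OH^-] = 0.0689 + 2s ≈ 0.0689 (common-ion effect: OH^- is already 0.0689 M).
Ksp ≈ s × (0.0689)^2
s = 4.57 x 10^-13 M
Check: 2s = 9.1 × 10^-13 ≪ 0.0689, so the approximation is valid.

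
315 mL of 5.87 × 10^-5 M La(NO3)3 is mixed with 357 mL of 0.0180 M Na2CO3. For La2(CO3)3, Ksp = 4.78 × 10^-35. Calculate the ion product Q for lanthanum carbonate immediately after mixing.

Total volume = 315 + 357 = 672 mL.
[La^3+] = 5.87 x 10^-5 × (315/672) = 2.752 × 10^-5 M
[CO3^2-] = 1.80 x 10^-2 × (357/672) = 9.563 × 10^-3 M
La2(CO3)3(s) ⇌ 2 La^3+(aq) + 3 CO3^2-(aq), so Q = [La^3+]^2[CO3^2-]^3
Q = (2.752 x 10^-5)^2(9.563 x 10^-3)^3 = 6.62 x 10^-16
Q > Ksp, so La2(CO3)3 will precipitate.

Q ≈ 6.62 × 10^-16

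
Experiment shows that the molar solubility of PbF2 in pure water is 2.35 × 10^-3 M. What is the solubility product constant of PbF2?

PbF2(s) ⇌ Pb^2+ + 2 F^-
If s mol/L of PbF2 dissolves, [Pb^2+] = s and [F^-] = 2s.
Ksp = [Pb^2+][F^-]^2
Ksp = s(2s)^2 = 4s^3
Ksp = 4 × (2.35 x 10^-3)^3 = 5.19 × 10^-8

Ksp = 5.19 × 10^-8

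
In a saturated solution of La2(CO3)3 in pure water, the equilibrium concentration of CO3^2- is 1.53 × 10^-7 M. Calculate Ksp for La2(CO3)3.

Ksp = 3.73 × 10^-35

La2(CO3)3(s) ⇌ 2 La^3+ + 3 CO3^2-
Stoichiometry gives [La^3+] = (2/3)[CO3^2-] = 1.020 × 10^-7 M.
Ksp = [La^3+]^2[CO3^2-]^3
Ksp = (1.020 × 10^-7)^2 × (1.53 × 10^-7)^3 = 3.73 × 10^-35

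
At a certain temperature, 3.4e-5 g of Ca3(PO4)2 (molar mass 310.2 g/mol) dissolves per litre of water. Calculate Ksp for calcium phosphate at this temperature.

Molar solubility s = (3.4 × 10^-5 g/L) / (310.2 g/mol) = 1.10 x 10^-7 M.
Ca3(PO4)2(s) ⇌ 3 Ca^2+(aq) + 2 PO4^3-(aq)
If s mol/L of Ca3(PO4)2 dissolves, [Ca^2+] = 3s and [PO4^3-] = 2s.
Ksp = [Ca^2+]^3[PO4^3-]^2
Substituting: Ksp = (3s)^3(2s)^2 = 108s^5
With s = 1.10 × 10^-7: Ksp = 1.7 × 10^-33

Ksp = 1.7 x 10^-33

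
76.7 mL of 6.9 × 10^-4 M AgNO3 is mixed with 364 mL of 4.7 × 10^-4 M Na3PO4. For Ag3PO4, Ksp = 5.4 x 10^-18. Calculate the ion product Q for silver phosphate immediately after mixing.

Q ≈ 6.7 × 10^-16

Total volume = 76.7 + 364 = 440.7 mL.
[Ag^+] = 6.9 x 10^-4 × (76.7/440.7) = 1.20 × 10^-4 M
[PO4^3-] = 4.7 × 10^-4 × (364/440.7) = 3.88 × 10^-4 M
Ag3PO4(s) <=> 3 Ag^+(aq) + PO4^3-(aq), so Q = [Ag^+]^3[PO4^3-]
Q = (1.20 x 10^-4)^3(3.88 x 10^-4) = 6.7 × 10^-16
Q > Ksp, so Ag3PO4 will precipitate.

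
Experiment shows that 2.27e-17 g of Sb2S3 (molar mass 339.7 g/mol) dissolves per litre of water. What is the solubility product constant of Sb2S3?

Molar solubility s = (2.27 x 10^-17 g/L) / (339.7 g/mol) = 6.682 x 10^-20 M.
Sb2S3(s) ⇌ 2 Sb^3+ + 3 S^2-
With molar solubility s: [Sb^3+] = 2s, [S^2-] = 3s.
Ksp = [Sb^3+]^2[S^2-]^3
So Ksp = (2s)^2 × (3s)^3 = 108s^5
Ksp = 108 × (6.682 × 10^-20)^5 = 1.44 × 10^-94

1.44 × 10^-94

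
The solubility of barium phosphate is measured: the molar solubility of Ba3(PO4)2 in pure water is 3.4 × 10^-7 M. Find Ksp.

Ksp ≈ 4.9 × 10^-31

Ba3(PO4)2(s) <=> 3 Ba^2+(aq) + 2 PO4^3-(aq)
Let s = molar solubility. Then [Ba^2+] = 3s and [PO4^3-] = 2s.
Ksp = [Ba^2+]^3[PO4^3-]^2
Substituting: Ksp = (3s)^3(2s)^2 = 108s^5
Ksp = 108 × (3.4 x 10^-7)^5 = 4.9 × 10^-31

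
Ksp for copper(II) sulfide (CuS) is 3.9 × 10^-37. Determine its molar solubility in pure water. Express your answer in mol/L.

s = 6.2e-19 M

CuS(s) <=> Cu^2+ + S^2-
Ksp = [Cu^2+][S^2-]
Let s = molar solubility. Then [Cu^2+] = s and [S^2-] = s.
Ksp = (s)(s) = s^2
s = (3.9 × 10^-37)^(1/2) = 6.2 x 10^-19 M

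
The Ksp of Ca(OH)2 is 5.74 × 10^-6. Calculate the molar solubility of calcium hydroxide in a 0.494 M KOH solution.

Ca(OH)2(s) <=> Ca^2+(aq) + 2 OH^-(aq)
Ksp = [Ca^2+][OH^-]^2
Let s = moles of Ca(OH)2 that dissolve per litre. [Ca^2+] = s, [OH^-] = 0.494 + 2s ≈ 0.494 (since OH^- from KOH dominates).
Ksp ≈ s × (0.494)^2
s = 2.35 × 10^-5 M
Check: 2s = 4.7 x 10^-5 ≪ 0.494, so the approximation is valid.

2.35e-5 M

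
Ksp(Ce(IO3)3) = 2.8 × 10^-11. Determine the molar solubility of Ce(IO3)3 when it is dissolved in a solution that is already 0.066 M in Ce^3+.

Ce(IO3)3(s) ⇌ Ce^3+(aq) + 3 IO3^-(aq)
Ksp = [Ce^3+][IO3^-]^3
Let s be the molar solubility in this solution. [Ce^3+] = 0.066 + s ≈ 0.066, [IO3^-] = 3s (common-ion effect: Ce^3+ is already 0.066 M).
Ksp ≈ 0.066 × (3s)^3
s = 2.5 × 10^-4 M
Check: s = 2.5 x 10^-4 ≪ 0.066, so the approximation is valid.

2.5 × 10^-4 M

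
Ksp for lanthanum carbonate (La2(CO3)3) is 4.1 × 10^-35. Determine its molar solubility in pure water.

5.2e-8 M

La2(CO3)3(s) ⇌ 2 La^3+(aq) + 3 CO3^2-(aq)
Ksp = [La^3+]^2[CO3^2-]^3
For each mole of La2(CO3)3 that dissolves: [La^3+] = 2s, [CO3^2-] = 3s.
Ksp = (2s)^2(3s)^3 = 108s^5
s^5 = 4.1 × 10^-35 / 108, so s = 5.2 × 10^-8 M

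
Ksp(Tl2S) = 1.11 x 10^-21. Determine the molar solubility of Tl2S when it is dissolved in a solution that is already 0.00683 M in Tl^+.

Tl2S(s) ⇌ 2 Tl^+(aq) + S^2-(aq)
Ksp = [Tl^+]^2[S^2-]
If s mol/L dissolves here, [Tl^+] = 0.00683 + 2s ≈ 0.00683, [S^2-] = s (since the Tl^+ already present dominates).
Ksp ≈ (0.00683)^2 × s
s = 2.38 x 10^-17 M
Check: 2s = 4.8 x 10^-17 ≪ 0.00683, so the approximation is valid.

s = 2.38e-17 M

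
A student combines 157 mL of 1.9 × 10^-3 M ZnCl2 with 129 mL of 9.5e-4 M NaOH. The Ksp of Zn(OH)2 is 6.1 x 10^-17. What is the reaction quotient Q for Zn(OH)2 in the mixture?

Total volume = 157 + 129 = 286 mL.
[Zn^2+] = 1.9 × 10^-3 × (157/286) = 1.04 × 10^-3 M
[OH^-] = 9.5 x 10^-4 × (129/286) = 4.28 × 10^-4 M
Zn(OH)2(s) ⇌ Zn^2+ + 2 OH^-, so Q = [Zn^2+][OH^-]^2
Q = (1.04 × 10^-3)(4.28 × 10^-4)^2 = 1.9 × 10^-10
Q > Ksp, so Zn(OH)2 will precipitate.

Q = 1.9 × 10^-10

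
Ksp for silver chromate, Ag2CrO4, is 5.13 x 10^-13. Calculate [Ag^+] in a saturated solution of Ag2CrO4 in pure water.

1.01 x 10^-4 M

Ag2CrO4(s) ⇌ 2 Ag^+(aq) + CrO4^2-(aq)
Ksp = [Ag^+]^2[CrO4^2-]
Let s = molar solubility. Then [Ag^+] = 2s and [CrO4^2-] = s.
Substituting: Ksp = (2s)^2s = 4s^3
s = (5.13 x 10^-13 / 4)^(1/3) = 5.043 × 10^-5 M
[Ag^+] = 2s = 1.01 × 10^-4 M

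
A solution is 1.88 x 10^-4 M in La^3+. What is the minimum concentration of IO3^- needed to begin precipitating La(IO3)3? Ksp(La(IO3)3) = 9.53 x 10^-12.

[IO3^-] ≈ 3.70 x 10^-3 M

La(IO3)3(s) ⇌ La^3+ + 3 IO3^-
Ksp = [La^3+][IO3^-]^3
Precipitation begins when Q = Ksp. With [La^3+] = 1.88 x 10^-4 M:
9.53 x 10^-12 = (1.88 x 10^-4) × [IO3^-]^3
[IO3^-] = (9.53 x 10^-12 / 1.88 × 10^-4)^(1/3) = 3.70 x 10^-3 M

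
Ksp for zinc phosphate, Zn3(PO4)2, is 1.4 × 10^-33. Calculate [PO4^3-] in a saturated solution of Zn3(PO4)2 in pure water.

[PO4^3-] ≈ 2.1 × 10^-7 M

Zn3(PO4)2(s) <=> 3 Zn^2+(aq) + 2 PO4^3-(aq)
Ksp = [Zn^2+]^3[PO4^3-]^2
If s mol/L of Zn3(PO4)2 dissolves, [Zn^2+] = 3s and [PO4^3-] = 2s.
Substituting: Ksp = (3s)^3(2s)^2 = 108s^5
Solving, s = (1.4 × 10^-33/108)^(1/5) = 1.05 x 10^-7 M
[PO4^3-] = 2s = 2.1 x 10^-7 M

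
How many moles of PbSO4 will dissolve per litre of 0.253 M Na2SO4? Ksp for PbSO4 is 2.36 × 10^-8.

PbSO4(s) ⇌ Pb^2+(aq) + SO4^2-(aq)
Ksp = [Pb^2+][SO4^2-]
Let s be the molar solubility in this solution. [Pb^2+] = s, [SO4^2-] = 0.253 + s ≈ 0.253 (common-ion effect: SO4^2- is already 0.253 M).
Ksp ≈ s × 0.253
s = 9.33 x 10^-8 M
Check: s = 9.3 × 10^-8 ≪ 0.253, so the approximation is valid.

9.33 x 10^-8 M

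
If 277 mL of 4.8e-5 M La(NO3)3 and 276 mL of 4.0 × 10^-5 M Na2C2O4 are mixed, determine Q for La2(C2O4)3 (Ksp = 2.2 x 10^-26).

4.6 × 10^-24

Total volume = 277 + 276 = 553 mL.
[La^3+] = 4.8 × 10^-5 × (277/553) = 2.40 × 10^-5 M
[C2O4^2-] = 4.0 × 10^-5 × (276/553) = 2.00 × 10^-5 M
La2(C2O4)3(s) <=> 2 La^3+(aq) + 3 C2O4^2-(aq), so Q = [La^3+]^2[C2O4^2-]^3
Q = (2.40 × 10^-5)^2(2.00 × 10^-5)^3 = 4.6 x 10^-24
Q > Ksp, so La2(C2O4)3 will precipitate.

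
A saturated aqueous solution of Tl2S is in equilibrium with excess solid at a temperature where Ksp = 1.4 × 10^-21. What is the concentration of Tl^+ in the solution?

1.4e-7 M

Tl2S(s) <=> 2 Tl^+(aq) + S^2-(aq)
Ksp = [Tl^+]^2[S^2-]
Let s = molar solubility. Then [Tl^+] = 2s and [S^2-] = s.
So Ksp = (2s)^2 × s = 4s^3
s = (1.4 × 10^-21 / 4)^(1/3) = 7.05 × 10^-8 M
[Tl^+] = 2s = 1.4 x 10^-7 M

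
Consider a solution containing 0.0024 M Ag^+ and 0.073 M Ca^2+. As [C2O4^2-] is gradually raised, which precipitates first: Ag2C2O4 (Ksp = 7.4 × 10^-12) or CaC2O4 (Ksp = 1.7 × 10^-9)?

CaC2O4

Each salt begins to precipitate when Q = Ksp, i.e. when [C2O4^2-] reaches its threshold.
For Ag2C2O4: 7.4 × 10^-12 = (0.0024)^2 × [C2O4^2-]  ⇒  [C2O4^2-] = 1.3 × 10^-6 M.
For CaC2O4: 1.7 × 10^-9 = 0.073 × [C2O4^2-]  ⇒  [C2O4^2-] = 2.3 x 10^-8 M.
The salt with the lower threshold [C2O4^2-] precipitates first: CaC2O4.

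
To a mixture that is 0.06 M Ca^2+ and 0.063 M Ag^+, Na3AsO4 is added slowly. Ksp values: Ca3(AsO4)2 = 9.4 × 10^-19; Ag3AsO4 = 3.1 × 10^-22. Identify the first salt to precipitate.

Ag3AsO4

Precipitation of each salt starts when its ion product equals its Ksp.
For Ca3(AsO4)2: 9.4 × 10^-19 = (0.06)^3 × [AsO4^3-]^2  ⇒  [AsO4^3-] = 6.6 x 10^-8 M.
For Ag3AsO4: 3.1 × 10^-22 = (0.063)^3 × [AsO4^3-]  ⇒  [AsO4^3-] = 1.2 x 10^-18 M.
The salt with the lower threshold [AsO4^3-] precipitates first: Ag3AsO4.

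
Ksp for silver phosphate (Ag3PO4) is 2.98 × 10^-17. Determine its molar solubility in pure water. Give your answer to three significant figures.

s = 3.24 × 10^-5 M

Ag3PO4(s) <=> 3 Ag^+ + PO4^3-
Ksp = [Ag^+]^3[PO4^3-]
With molar solubility s: [Ag^+] = 3s, [PO4^3-] = s.
So Ksp = (3s)^3 × s = 27s^4
s^4 = 2.98 × 10^-17 / 27, so s = 3.24 × 10^-5 M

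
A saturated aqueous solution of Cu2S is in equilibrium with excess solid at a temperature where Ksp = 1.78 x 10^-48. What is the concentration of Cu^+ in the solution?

Cu2S(s) ⇌ 2 Cu^+(aq) + S^2-(aq)
Ksp = [Cu^+]^2[S^2-]
If s mol/L of Cu2S dissolves, [Cu^+] = 2s and [S^2-] = s.
So Ksp = (2s)^2 × s = 4s^3
s = (1.78 x 10^-48 / 4)^(1/3) = 7.635 × 10^-17 M
[Cu^+] = 2s = 1.53 × 10^-16 M

[Cu^+] = 1.53 x 10^-16 M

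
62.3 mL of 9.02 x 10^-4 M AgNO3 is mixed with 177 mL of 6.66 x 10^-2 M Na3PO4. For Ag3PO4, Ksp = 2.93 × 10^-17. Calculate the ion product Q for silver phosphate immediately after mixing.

Total volume = 62.3 + 177 = 239.3 mL.
[Ag^+] = 9.02 × 10^-4 × (62.3/239.3) = 2.348 × 10^-4 M
[PO4^3-] = 6.66 × 10^-2 × (177/239.3) = 4.926 x 10^-2 M
Ag3PO4(s) ⇌ 3 Ag^+ + PO4^3-, so Q = [Ag^+]^3[PO4^3-]
Q = (2.348 × 10^-4)^3(4.926 × 10^-2) = 6.38 × 10^-13
Q > Ksp, so Ag3PO4 will precipitate.

Q ≈ 6.38 × 10^-13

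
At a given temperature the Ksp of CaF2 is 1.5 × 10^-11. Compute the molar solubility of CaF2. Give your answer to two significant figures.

s = 1.6e-4 M

CaF2(s) <=> Ca^2+ + 2 F^-
Ksp = [Ca^2+][F^-]^2
With molar solubility s: [Ca^2+] = s, [F^-] = 2s.
Substituting: Ksp = s(2s)^2 = 4s^3
s = (1.5 × 10^-11 / 4)^(1/3) = 1.6 × 10^-4 M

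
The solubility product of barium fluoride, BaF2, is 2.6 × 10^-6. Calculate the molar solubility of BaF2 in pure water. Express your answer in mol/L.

s = 8.7e-3 M

BaF2(s) ⇌ Ba^2+ + 2 F^-
Ksp = [Ba^2+][F^-]^2
With molar solubility s: [Ba^2+] = s, [F^-] = 2s.
So Ksp = s × (2s)^2 = 4s^3
s = (2.6 × 10^-6 / 4)^(1/3) = 8.7 × 10^-3 M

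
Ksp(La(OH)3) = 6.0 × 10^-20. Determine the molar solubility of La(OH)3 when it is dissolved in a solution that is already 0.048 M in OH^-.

s = 5.4 × 10^-16 M

La(OH)3(s) ⇌ La^3+(aq) + 3 OH^-(aq)
Ksp = [La^3+][OH^-]^3
If s mol/L dissolves here, [La^3+] = s, [OH^-] = 0.048 + 3s ≈ 0.048 (common-ion effect: OH^- is already 0.048 M).
Ksp ≈ s × (0.048)^3
s = 5.4 × 10^-16 M
Check: 3s = 1.6 × 10^-15 ≪ 0.048, so the approximation is valid.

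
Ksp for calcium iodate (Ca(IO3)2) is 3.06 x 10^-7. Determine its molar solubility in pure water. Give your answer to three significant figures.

Ca(IO3)2(s) ⇌ Ca^2+(aq) + 2 IO3^-(aq)
Ksp = [Ca^2+][IO3^-]^2
Let s = molar solubility. Then [Ca^2+] = s and [IO3^-] = 2s.
Ksp = s(2s)^2 = 4s^3
s = (3.06 x 10^-7 / 4)^(1/3) = 4.25 × 10^-3 M

s ≈ 4.25 × 10^-3 M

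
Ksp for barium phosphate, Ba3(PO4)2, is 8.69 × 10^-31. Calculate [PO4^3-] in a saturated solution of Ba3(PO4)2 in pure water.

Ba3(PO4)2(s) ⇌ 3 Ba^2+ + 2 PO4^3-
Ksp = [Ba^2+]^3[PO4^3-]^2
With molar solubility s: [Ba^2+] = 3s, [PO4^3-] = 2s.
Ksp = (3s)^3(2s)^2 = 108s^5
Solving, s = (8.69 × 10^-31/108)^(1/5) = 3.812 x 10^-7 M
[PO4^3-] = 2s = 7.62 × 10^-7 M

7.62e-7 M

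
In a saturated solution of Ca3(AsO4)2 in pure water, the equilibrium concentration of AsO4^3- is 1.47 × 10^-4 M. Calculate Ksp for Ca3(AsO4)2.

Ca3(AsO4)2(s) ⇌ 3 Ca^2+ + 2 AsO4^3-
Stoichiometry gives [Ca^2+] = (3/2)[AsO4^3-] = 2.205 × 10^-4 M.
Ksp = [Ca^2+]^3[AsO4^3-]^2
Ksp = (2.205 x 10^-4)^3 × (1.47 × 10^-4)^2 = 2.32 x 10^-19

Ksp = 2.32 × 10^-19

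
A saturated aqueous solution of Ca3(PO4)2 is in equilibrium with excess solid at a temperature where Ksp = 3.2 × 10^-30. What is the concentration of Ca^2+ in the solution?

Ca3(PO4)2(s) ⇌ 3 Ca^2+(aq) + 2 PO4^3-(aq)
Ksp = [Ca^2+]^3[PO4^3-]^2
If s mol/L of Ca3(PO4)2 dissolves, [Ca^2+] = 3s and [PO4^3-] = 2s.
Substituting: Ksp = (3s)^3(2s)^2 = 108s^5
s^5 = 3.2 × 10^-30 / 108, so s = 4.95 x 10^-7 M
[Ca^2+] = 3s = 1.5 x 10^-6 M

[Ca^2+] ≈ 1.5 x 10^-6 M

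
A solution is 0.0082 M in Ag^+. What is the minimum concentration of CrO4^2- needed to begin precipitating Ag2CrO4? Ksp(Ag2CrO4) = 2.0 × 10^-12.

[CrO4^2-] ≈ 3.0 x 10^-8 M

Ag2CrO4(s) ⇌ 2 Ag^+ + CrO4^2-
Ksp = [Ag^+]^2[CrO4^2-]
Precipitation begins when Q = Ksp. With [Ag^+] = 0.0082 M:
2.0 × 10^-12 = (0.0082)^2 × [CrO4^2-]
[CrO4^2-] = (2.0 × 10^-12 / 6.72 x 10^-5) = 3.0 x 10^-8 M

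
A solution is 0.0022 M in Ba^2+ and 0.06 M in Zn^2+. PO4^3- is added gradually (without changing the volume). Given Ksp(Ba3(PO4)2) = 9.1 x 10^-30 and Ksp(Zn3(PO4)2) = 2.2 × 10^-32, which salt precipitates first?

Zn3(PO4)2

Precipitation of each salt starts when its ion product equals its Ksp.
For Ba3(PO4)2: 9.1 x 10^-30 = (0.0022)^3 × [PO4^3-]^2  ⇒  [PO4^3-] = 2.9 x 10^-11 M.
For Zn3(PO4)2: 2.2 × 10^-32 = (0.06)^3 × [PO4^3-]^2  ⇒  [PO4^3-] = 1.0 × 10^-14 M.
The salt with the lower threshold [PO4^3-] precipitates first: Zn3(PO4)2.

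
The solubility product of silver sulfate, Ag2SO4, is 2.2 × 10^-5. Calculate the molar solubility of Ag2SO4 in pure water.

1.8 × 10^-2 M

Ag2SO4(s) <=> 2 Ag^+ + SO4^2-
Ksp = [Ag^+]^2[SO4^2-]
With molar solubility s: [Ag^+] = 2s, [SO4^2-] = s.
So Ksp = (2s)^2 × s = 4s^3
s^3 = 2.2 × 10^-5 / 4, so s = 1.8 × 10^-2 M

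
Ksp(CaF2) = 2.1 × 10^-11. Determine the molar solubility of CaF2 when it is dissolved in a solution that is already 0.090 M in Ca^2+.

s ≈ 7.6e-6 M

CaF2(s) ⇌ Ca^2+(aq) + 2 F^-(aq)
Ksp = [Ca^2+][F^-]^2
Let s be the molar solubility in this solution. [Ca^2+] = 0.090 + s ≈ 0.090, [F^-] = 2s (since the Ca^2+ already present dominates).
Ksp ≈ 0.090 × (2s)^2
s = 7.6 × 10^-6 M
Check: s = 7.6 × 10^-6 ≪ 0.090, so the approximation is valid.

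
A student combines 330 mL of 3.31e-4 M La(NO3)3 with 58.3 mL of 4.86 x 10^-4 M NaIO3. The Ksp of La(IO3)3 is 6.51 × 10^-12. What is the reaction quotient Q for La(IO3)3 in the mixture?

Total volume = 330 + 58.3 = 388.3 mL.
[La^3+] = 3.31 x 10^-4 × (330/388.3) = 2.813 x 10^-4 M
[IO3^-] = 4.86 × 10^-4 × (58.3/388.3) = 7.297 x 10^-5 M
La(IO3)3(s) ⇌ La^3+ + 3 IO3^-, so Q = [La^3+][IO3^-]^3
Q = (2.813 × 10^-4)(7.297 x 10^-5)^3 = 1.09 x 10^-16
Q < Ksp, so no precipitate of La(IO3)3 forms.

1.09 x 10^-16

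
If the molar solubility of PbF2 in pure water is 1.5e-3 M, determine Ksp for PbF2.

PbF2(s) ⇌ Pb^2+ + 2 F^-
With molar solubility s: [Pb^2+] = s, [F^-] = 2s.
Ksp = [Pb^2+][F^-]^2
Ksp = s(2s)^2 = 4s^3
Ksp = 4 × (1.5 × 10^-3)^3 = 1.4 × 10^-8

Ksp ≈ 1.4 x 10^-8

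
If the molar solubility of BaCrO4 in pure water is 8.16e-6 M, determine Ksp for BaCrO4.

6.66 x 10^-11

BaCrO4(s) ⇌ Ba^2+ + CrO4^2-
Let s = molar solubility. Then [Ba^2+] = s and [CrO4^2-] = s.
Ksp = [Ba^2+][CrO4^2-]
Ksp = s × s = s^2
With s = 8.16 × 10^-6: Ksp = 6.66 × 10^-11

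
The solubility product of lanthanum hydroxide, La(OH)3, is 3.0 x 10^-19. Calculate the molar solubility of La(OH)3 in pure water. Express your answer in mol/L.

La(OH)3(s) ⇌ La^3+(aq) + 3 OH^-(aq)
Ksp = [La^3+][OH^-]^3
Let s = molar solubility. Then [La^3+] = s and [OH^-] = 3s.
Substituting: Ksp = s(3s)^3 = 27s^4
s = (3.0 x 10^-19 / 27)^(1/4) = 1.0 × 10^-5 M

s = 1.0 x 10^-5 M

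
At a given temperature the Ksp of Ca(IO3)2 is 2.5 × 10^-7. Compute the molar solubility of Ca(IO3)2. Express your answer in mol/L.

s = 4.0e-3 M

Ca(IO3)2(s) ⇌ Ca^2+(aq) + 2 IO3^-(aq)
Ksp = [Ca^2+][IO3^-]^2
For each mole of Ca(IO3)2 that dissolves: [Ca^2+] = s, [IO3^-] = 2s.
Substituting: Ksp = s(2s)^2 = 4s^3
s = (2.5 × 10^-7 / 4)^(1/3) = 4.0 × 10^-3 M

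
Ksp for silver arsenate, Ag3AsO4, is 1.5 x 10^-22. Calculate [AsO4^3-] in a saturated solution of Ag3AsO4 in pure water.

Ag3AsO4(s) <=> 3 Ag^+ + AsO4^3-
Ksp = [Ag^+]^3[AsO4^3-]
If s mol/L of Ag3AsO4 dissolves, [Ag^+] = 3s and [AsO4^3-] = s.
Substituting: Ksp = (3s)^3s = 27s^4
s^4 = 1.5 x 10^-22 / 27, so s = 1.54 x 10^-6 M
[AsO4^3-] = s = 1.5 × 10^-6 M

[AsO4^3-] = 1.5 x 10^-6 M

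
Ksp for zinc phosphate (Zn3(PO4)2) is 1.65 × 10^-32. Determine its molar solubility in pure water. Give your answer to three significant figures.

Zn3(PO4)2(s) ⇌ 3 Zn^2+ + 2 PO4^3-
Ksp = [Zn^2+]^3[PO4^3-]^2
For each mole of Zn3(PO4)2 that dissolves: [Zn^2+] = 3s, [PO4^3-] = 2s.
So Ksp = (3s)^3 × (2s)^2 = 108s^5
s^5 = 1.65 × 10^-32 / 108, so s = 1.73 × 10^-7 M

1.73e-7 M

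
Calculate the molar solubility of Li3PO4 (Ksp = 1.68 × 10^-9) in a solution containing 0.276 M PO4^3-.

Li3PO4(s) ⇌ 3 Li^+(aq) + PO4^3-(aq)
Ksp = [Li^+]^3[PO4^3-]
Let s = moles of Li3PO4 that dissolve per litre. [Li^+] = 3s, [PO4^3-] = 0.276 + s ≈ 0.276 (common-ion effect: PO4^3- is already 0.276 M).
Ksp ≈ (3s)^3 × 0.276
s = 6.09 × 10^-4 M
Check: s = 6.1 x 10^-4 ≪ 0.276, so the approximation is valid.

6.09 × 10^-4 M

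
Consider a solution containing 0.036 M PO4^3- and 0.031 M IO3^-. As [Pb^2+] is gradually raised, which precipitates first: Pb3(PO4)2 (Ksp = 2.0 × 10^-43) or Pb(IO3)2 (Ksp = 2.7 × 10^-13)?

Pb3(PO4)2

Each salt begins to precipitate when Q = Ksp, i.e. when [Pb^2+] reaches its threshold.
For Pb3(PO4)2: 2.0 × 10^-43 = (0.036)^2 × [Pb^2+]^3  ⇒  [Pb^2+] = 5.4 × 10^-14 M.
For Pb(IO3)2: 2.7 × 10^-13 = (0.031)^2 × [Pb^2+]  ⇒  [Pb^2+] = 2.8 × 10^-10 M.
The salt with the lower threshold [Pb^2+] precipitates first: Pb3(PO4)2.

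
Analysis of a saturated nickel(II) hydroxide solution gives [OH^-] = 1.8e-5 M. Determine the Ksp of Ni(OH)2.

Ni(OH)2(s) ⇌ Ni^2+ + 2 OH^-
Stoichiometry gives [Ni^2+] = (1/2)[OH^-] = 9.00 x 10^-6 M.
Ksp = [Ni^2+][OH^-]^2
Ksp = 9.00 × 10^-6 × (1.8 × 10^-5)^2 = 2.9 × 10^-15

Ksp ≈ 2.9 × 10^-15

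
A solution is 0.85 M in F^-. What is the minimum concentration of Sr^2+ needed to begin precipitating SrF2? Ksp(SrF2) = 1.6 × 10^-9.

[Sr^2+] = 2.2 x 10^-9 M

SrF2(s) ⇌ Sr^2+ + 2 F^-
Ksp = [Sr^2+][F^-]^2
Precipitation begins when Q = Ksp. With [F^-] = 0.85 M:
1.6 × 10^-9 = (0.85)^2 × [Sr^2+]
[Sr^2+] = (1.6 × 10^-9 / 7.23 × 10^-1) = 2.2 × 10^-9 M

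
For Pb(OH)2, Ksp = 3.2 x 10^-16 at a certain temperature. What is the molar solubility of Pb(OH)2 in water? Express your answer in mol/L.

s = 4.3 × 10^-6 M

Pb(OH)2(s) <=> Pb^2+(aq) + 2 OH^-(aq)
Ksp = [Pb^2+][OH^-]^2
If s mol/L of Pb(OH)2 dissolves, [Pb^2+] = s and [OH^-] = 2s.
Ksp = s(2s)^2 = 4s^3
Solving, s = (3.2 x 10^-16/4)^(1/3) = 4.3 x 10^-6 M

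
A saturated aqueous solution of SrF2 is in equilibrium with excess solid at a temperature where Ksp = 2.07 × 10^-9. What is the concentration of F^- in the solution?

SrF2(s) ⇌ Sr^2+(aq) + 2 F^-(aq)
Ksp = [Sr^2+][F^-]^2
For each mole of SrF2 that dissolves: [Sr^2+] = s, [F^-] = 2s.
Ksp = s(2s)^2 = 4s^3
s^3 = 2.07 × 10^-9 / 4, so s = 8.029 x 10^-4 M
[F^-] = 2s = 1.61 × 10^-3 M

[F^-] ≈ 1.61e-3 M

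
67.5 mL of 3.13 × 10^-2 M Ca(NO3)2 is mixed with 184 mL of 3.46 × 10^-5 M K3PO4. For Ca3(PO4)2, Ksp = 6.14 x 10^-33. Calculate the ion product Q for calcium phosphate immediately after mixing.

Total volume = 67.5 + 184 = 251.5 mL.
[Ca^2+] = 3.13 × 10^-2 × (67.5/251.5) = 8.401 × 10^-3 M
[PO4^3-] = 3.46 × 10^-5 × (184/251.5) = 2.531 x 10^-5 M
Ca3(PO4)2(s) <=> 3 Ca^2+(aq) + 2 PO4^3-(aq), so Q = [Ca^2+]^3[PO4^3-]^2
Q = (8.401 x 10^-3)^3(2.531 × 10^-5)^2 = 3.80 x 10^-16
Q > Ksp, so Ca3(PO4)2 will precipitate.

3.80 x 10^-16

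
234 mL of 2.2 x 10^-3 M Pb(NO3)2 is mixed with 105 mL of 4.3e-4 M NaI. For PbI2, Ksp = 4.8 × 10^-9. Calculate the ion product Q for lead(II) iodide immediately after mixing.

Total volume = 234 + 105 = 339 mL.
[Pb^2+] = 2.2 × 10^-3 × (234/339) = 1.52 × 10^-3 M
[I^-] = 4.3 × 10^-4 × (105/339) = 1.33 × 10^-4 M
PbI2(s) ⇌ Pb^2+(aq) + 2 I^-(aq), so Q = [Pb^2+][I^-]^2
Q = (1.52 × 10^-3)(1.33 × 10^-4)^2 = 2.7 × 10^-11
Q < Ksp, so no precipitate of PbI2 forms.

Q ≈ 2.7 × 10^-11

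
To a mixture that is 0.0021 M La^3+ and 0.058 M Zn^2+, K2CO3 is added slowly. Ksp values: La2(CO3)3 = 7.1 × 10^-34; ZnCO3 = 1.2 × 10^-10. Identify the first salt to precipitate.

Each salt begins to precipitate when Q = Ksp, i.e. when [CO3^2-] reaches its threshold.
For La2(CO3)3: 7.1 × 10^-34 = (0.0021)^2 × [CO3^2-]^3  ⇒  [CO3^2-] = 5.4 × 10^-10 M.
For ZnCO3: 1.2 × 10^-10 = 0.058 × [CO3^2-]  ⇒  [CO3^2-] = 2.1 × 10^-9 M.
The salt with the lower threshold [CO3^2-] precipitates first: La2(CO3)3.

La2(CO3)3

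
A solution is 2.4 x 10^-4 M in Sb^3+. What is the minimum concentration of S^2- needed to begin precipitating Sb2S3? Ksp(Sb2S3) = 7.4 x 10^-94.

Sb2S3(s) ⇌ 2 Sb^3+ + 3 S^2-
Ksp = [Sb^3+]^2[S^2-]^3
Precipitation begins when Q = Ksp. With [Sb^3+] = 2.4 x 10^-4 M:
7.4 x 10^-94 = (2.4 x 10^-4)^2 × [S^2-]^3
[S^2-] = (7.4 x 10^-94 / 5.76 x 10^-8)^(1/3) = 2.3 × 10^-29 M

2.3 × 10^-29 M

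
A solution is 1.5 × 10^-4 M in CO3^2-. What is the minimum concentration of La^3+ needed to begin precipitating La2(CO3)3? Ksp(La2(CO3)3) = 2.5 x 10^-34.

La2(CO3)3(s) ⇌ 2 La^3+ + 3 CO3^2-
Ksp = [La^3+]^2[CO3^2-]^3
Precipitation begins when Q = Ksp. With [CO3^2-] = 1.5 × 10^-4 M:
2.5 x 10^-34 = (1.5 × 10^-4)^3 × [La^3+]^2
[La^3+] = (2.5 x 10^-34 / 3.38 × 10^-12)^(1/2) = 8.6 x 10^-12 M

[La^3+] = 8.6e-12 M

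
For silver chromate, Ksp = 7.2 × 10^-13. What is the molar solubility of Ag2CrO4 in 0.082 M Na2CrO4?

1.5e-6 M

Ag2CrO4(s) ⇌ 2 Ag^+(aq) + CrO4^2-(aq)
Ksp = [Ag^+]^2[CrO4^2-]
Let s = moles of Ag2CrO4 that dissolve per litre. [Ag^+] = 2s, [CrO4^2-] = 0.082 + s ≈ 0.082 (common-ion effect: CrO4^2- is already 0.082 M).
Ksp ≈ (2s)^2 × 0.082
s = 1.5 x 10^-6 M
Check: s = 1.5 x 10^-6 ≪ 0.082, so the approximation is valid.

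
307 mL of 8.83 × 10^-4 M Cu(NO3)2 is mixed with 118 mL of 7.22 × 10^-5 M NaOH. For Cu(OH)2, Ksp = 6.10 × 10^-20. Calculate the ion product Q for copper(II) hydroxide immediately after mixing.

Total volume = 307 + 118 = 425 mL.
[Cu^2+] = 8.83 x 10^-4 × (307/425) = 6.378 × 10^-4 M
[OH^-] = 7.22 x 10^-5 × (118/425) = 2.005 x 10^-5 M
Cu(OH)2(s) <=> Cu^2+ + 2 OH^-, so Q = [Cu^2+][OH^-]^2
Q = (6.378 x 10^-4)(2.005 x 10^-5)^2 = 2.56 x 10^-13
Q > Ksp, so Cu(OH)2 will precipitate.

Q = 2.56 × 10^-13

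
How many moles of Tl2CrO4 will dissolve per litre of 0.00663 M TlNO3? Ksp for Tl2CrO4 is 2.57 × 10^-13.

Tl2CrO4(s) ⇌ 2 Tl^+(aq) + CrO4^2-(aq)
Ksp = [Tl^+]^2[CrO4^2-]
Let s be the molar solubility in this solution. [Tl^+] = 0.00663 + 2s ≈ 0.00663, [CrO4^2-] = s (common-ion effect: Tl^+ is already 0.00663 M).
Ksp ≈ (0.00663)^2 × s
s = 5.85 x 10^-9 M
Check: 2s = 1.2 x 10^-8 ≪ 0.00663, so the approximation is valid.

s = 5.85e-9 M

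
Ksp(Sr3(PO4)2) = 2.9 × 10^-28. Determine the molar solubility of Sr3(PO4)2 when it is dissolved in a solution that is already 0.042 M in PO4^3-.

Sr3(PO4)2(s) ⇌ 3 Sr^2+ + 2 PO4^3-
Ksp = [Sr^2+]^3[PO4^3-]^2
If s mol/L dissolves here, [Sr^2+] = 3s, [PO4^3-] = 0.042 + 2s ≈ 0.042 (since the PO4^3- already present dominates).
Ksp ≈ (3s)^3 × (0.042)^2
s = 1.8 × 10^-9 M
Check: 2s = 3.7 x 10^-9 ≪ 0.042, so the approximation is valid.

1.8 x 10^-9 M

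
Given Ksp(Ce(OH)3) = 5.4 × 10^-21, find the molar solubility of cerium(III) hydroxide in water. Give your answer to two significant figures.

3.8e-6 M

Ce(OH)3(s) ⇌ Ce^3+ + 3 OH^-
Ksp = [Ce^3+][OH^-]^3
With molar solubility s: [Ce^3+] = s, [OH^-] = 3s.
Substituting: Ksp = s(3s)^3 = 27s^4
s^4 = 5.4 × 10^-21 / 27, so s = 3.8 × 10^-6 M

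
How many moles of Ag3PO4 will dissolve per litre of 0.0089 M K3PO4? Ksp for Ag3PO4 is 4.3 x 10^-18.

2.6 × 10^-6 M

Ag3PO4(s) ⇌ 3 Ag^+(aq) + PO4^3-(aq)
Ksp = [Ag^+]^3[PO4^3-]
Let s = moles of Ag3PO4 that dissolve per litre. [Ag^+] = 3s, [PO4^3-] = 0.0089 + s ≈ 0.0089 (since PO4^3- from K3PO4 dominates).
Ksp ≈ (3s)^3 × 0.0089
s = 2.6 x 10^-6 M
Check: s = 2.6 × 10^-6 ≪ 0.0089, so the approximation is valid.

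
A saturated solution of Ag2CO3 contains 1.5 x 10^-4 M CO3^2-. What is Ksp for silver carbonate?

Ag2CO3(s) ⇌ 2 Ag^+(aq) + CO3^2-(aq)
Stoichiometry gives [Ag^+] = (2/1)[CO3^2-] = 3.00 × 10^-4 M.
Ksp = [Ag^+]^2[CO3^2-]
Ksp = (3.00 × 10^-4)^2 × 1.5 × 10^-4 = 1.4 × 10^-11

Ksp ≈ 1.4e-11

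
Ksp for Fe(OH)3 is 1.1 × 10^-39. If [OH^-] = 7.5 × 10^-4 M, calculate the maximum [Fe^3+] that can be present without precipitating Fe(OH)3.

[Fe^3+] ≈ 2.6e-30 M

Fe(OH)3(s) ⇌ Fe^3+(aq) + 3 OH^-(aq)
Ksp = [Fe^3+][OH^-]^3
Precipitation begins when Q = Ksp. With [OH^-] = 7.5 × 10^-4 M:
1.1 × 10^-39 = (7.5 × 10^-4)^3 × [Fe^3+]
[Fe^3+] = (1.1 × 10^-39 / 4.22 x 10^-10) = 2.6 × 10^-30 M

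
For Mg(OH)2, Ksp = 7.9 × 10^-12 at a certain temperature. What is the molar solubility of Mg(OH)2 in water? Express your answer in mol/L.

s ≈ 1.3e-4 M

Mg(OH)2(s) ⇌ Mg^2+ + 2 OH^-
Ksp = [Mg^2+][OH^-]^2
For each mole of Mg(OH)2 that dissolves: [Mg^2+] = s, [OH^-] = 2s.
Substituting: Ksp = s(2s)^2 = 4s^3
s^3 = 7.9 × 10^-12 / 4, so s = 1.3 × 10^-4 M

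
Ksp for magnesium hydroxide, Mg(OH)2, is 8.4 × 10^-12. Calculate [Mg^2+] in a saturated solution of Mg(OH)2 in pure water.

1.3 × 10^-4 M

Mg(OH)2(s) ⇌ Mg^2+(aq) + 2 OH^-(aq)
Ksp = [Mg^2+][OH^-]^2
For each mole of Mg(OH)2 that dissolves: [Mg^2+] = s, [OH^-] = 2s.
Ksp = s(2s)^2 = 4s^3
s = (8.4 × 10^-12 / 4)^(1/3) = 1.28 x 10^-4 M
[Mg^2+] = s = 1.3 × 10^-4 M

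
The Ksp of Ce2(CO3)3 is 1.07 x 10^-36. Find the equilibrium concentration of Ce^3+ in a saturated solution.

[Ce^3+] ≈ 5.01 x 10^-8 M

Ce2(CO3)3(s) ⇌ 2 Ce^3+ + 3 CO3^2-
Ksp = [Ce^3+]^2[CO3^2-]^3
For each mole of Ce2(CO3)3 that dissolves: [Ce^3+] = 2s, [CO3^2-] = 3s.
Ksp = (2s)^2(3s)^3 = 108s^5
Solving, s = (1.07 x 10^-36/108)^(1/5) = 2.507 × 10^-8 M
[Ce^3+] = 2s = 5.01 × 10^-8 M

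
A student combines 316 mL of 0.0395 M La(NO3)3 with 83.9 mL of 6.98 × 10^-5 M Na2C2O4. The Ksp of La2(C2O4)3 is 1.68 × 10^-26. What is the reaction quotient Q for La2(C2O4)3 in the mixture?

Q = 3.06 × 10^-18

Total volume = 316 + 83.9 = 399.9 mL.
[La^3+] = 3.95 × 10^-2 × (316/399.9) = 3.121 × 10^-2 M
[C2O4^2-] = 6.98 × 10^-5 × (83.9/399.9) = 1.464 × 10^-5 M
La2(C2O4)3(s) <=> 2 La^3+ + 3 C2O4^2-, so Q = [La^3+]^2[C2O4^2-]^3
Q = (3.121 × 10^-2)^2(1.464 × 10^-5)^3 = 3.06 × 10^-18
Q > Ksp, so La2(C2O4)3 will precipitate.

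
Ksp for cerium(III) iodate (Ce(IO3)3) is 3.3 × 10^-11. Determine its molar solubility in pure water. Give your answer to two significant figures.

Ce(IO3)3(s) ⇌ Ce^3+(aq) + 3 IO3^-(aq)
Ksp = [Ce^3+][IO3^-]^3
For each mole of Ce(IO3)3 that dissolves: [Ce^3+] = s, [IO3^-] = 3s.
Substituting: Ksp = s(3s)^3 = 27s^4
s = (3.3 × 10^-11 / 27)^(1/4) = 1.1 × 10^-3 M

s ≈ 1.1e-3 M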